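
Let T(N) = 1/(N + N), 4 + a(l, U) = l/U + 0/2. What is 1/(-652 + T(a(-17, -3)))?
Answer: -10/6517 ≈ -0.0015344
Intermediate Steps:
a(l, U) = -4 + l/U (a(l, U) = -4 + (l/U + 0/2) = -4 + (l/U + 0*(½)) = -4 + (l/U + 0) = -4 + l/U)
T(N) = 1/(2*N)
1/(-652 + T(a(-17, -3))) = 1/(-652 + 1/(2*(-4 - 17/(-3)))) = 1/(-652 + 1/(2*(-4 - 17*(-⅓)))) = 1/(-652 + 1/(2*(-4 + 17/3))) = 1/(-652 + 1/(2*(5/3))) = 1/(-652 + (½)*(⅗)) = 1/(-652 + 3/10) = 1/(-6517/10) = -10/6517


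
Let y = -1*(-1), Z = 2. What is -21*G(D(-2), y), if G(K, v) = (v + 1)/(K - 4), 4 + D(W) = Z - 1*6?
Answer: 7/2 ≈ 3.5000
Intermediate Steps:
D(W) = -8 (D(W) = -4 + (2 - 1*6) = -4 + (2 - 6) = -4 - 4 = -8)
y = 1
G(K, v) = (1 + v)/(-4 + K)
-21*G(D(-2), y) = -21*(1 + 1)/(-4 - 8) = -21*2/(-12) = -(-7)*2/4 = -21*(-⅙) = 7/2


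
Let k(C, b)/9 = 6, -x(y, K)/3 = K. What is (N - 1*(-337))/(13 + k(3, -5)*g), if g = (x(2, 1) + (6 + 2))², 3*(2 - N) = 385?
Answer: 632/4089 ≈ 0.15456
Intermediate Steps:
N = -379/3 (N = 2 - ⅓*385 = 2 - 385/3 = -379/3 ≈ -126.33)
x(y, K) = -3*K
k(C, b) = 54 (k(C, b) = 9*6 = 54)
g = 25 (g = (-3*1 + (6 + 2))² = (-3 + 8)² = 5² = 25)
(N - 1*(-337))/(13 + k(3, -5)*g) = (-379/3 - 1*(-337))/(13 + 54*25) = (-379/3 + 337)/(13 + 1350) = (632/3)/1363 = (632/3)*(1/1363) = 632/4089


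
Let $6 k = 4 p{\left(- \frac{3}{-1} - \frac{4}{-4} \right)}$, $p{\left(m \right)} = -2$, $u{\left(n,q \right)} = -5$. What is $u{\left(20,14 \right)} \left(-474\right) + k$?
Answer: $\frac{7106}{3} \approx 2368.7$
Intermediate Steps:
$k = - \frac{4}{3}$ ($k = \frac{4 \left(-2\right)}{6} = \frac{1}{6} \left(-8\right) = - \frac{4}{3} \approx -1.3333$)
$u{\left(20,14 \right)} \left(-474\right) + k = \left(-5\right) \left(-474\right) - \frac{4}{3} = 2370 - \frac{4}{3} = \frac{7106}{3}$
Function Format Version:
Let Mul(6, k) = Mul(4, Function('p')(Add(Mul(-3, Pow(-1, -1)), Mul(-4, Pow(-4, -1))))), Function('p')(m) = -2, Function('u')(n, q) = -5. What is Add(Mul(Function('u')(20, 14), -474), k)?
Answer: Rational(7106, 3) ≈ 2368.7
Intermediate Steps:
k = Rational(-4, 3) (k = Mul(Rational(1, 6), Mul(4, -2)) = Mul(Rational(1, 6), -8) = Rational(-4, 3) ≈ -1.3333)
Add(Mul(Function('u')(20, 14), -474), k) = Add(Mul(-5, -474), Rational(-4, 3)) = Add(2370, Rational(-4, 3)) = Rational(7106, 3)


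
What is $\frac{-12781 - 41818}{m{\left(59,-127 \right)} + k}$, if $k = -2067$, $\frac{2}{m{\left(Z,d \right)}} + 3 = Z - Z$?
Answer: $\frac{163797}{6203} \approx 26.406$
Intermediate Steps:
$m{\left(Z,d \right)} = - \frac{2}{3}$ ($m{\left(Z,d \right)} = \frac{2}{-3 + \left(Z - Z\right)} = \frac{2}{-3 + 0} = \frac{2}{-3} = 2 \left(- \frac{1}{3}\right) = - \frac{2}{3}$)
$\frac{-12781 - 41818}{m{\left(59,-127 \right)} + k} = \frac{-12781 - 41818}{- \frac{2}{3} - 2067} = - \frac{54599}{- \frac{6203}{3}} = \left(-54599\right) \left(- \frac{3}{6203}\right) = \frac{163797}{6203}$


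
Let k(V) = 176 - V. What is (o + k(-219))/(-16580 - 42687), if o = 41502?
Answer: -41897/59267 ≈ -0.70692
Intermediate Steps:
(o + k(-219))/(-16580 - 42687) = (41502 + (176 - 1*(-219)))/(-16580 - 42687) = (41502 + (176 + 219))/(-59267) = (41502 + 395)*(-1/59267) = 41897*(-1/59267) = -41897/59267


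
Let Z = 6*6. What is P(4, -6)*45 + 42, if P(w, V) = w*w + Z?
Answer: 2382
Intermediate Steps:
Z = 36
P(w, V) = 36 + w² (P(w, V) = w*w + 36 = w² + 36 = 36 + w²)
P(4, -6)*45 + 42 = (36 + 4²)*45 + 42 = (36 + 16)*45 + 42 = 52*45 + 42 = 2340 + 42 = 2382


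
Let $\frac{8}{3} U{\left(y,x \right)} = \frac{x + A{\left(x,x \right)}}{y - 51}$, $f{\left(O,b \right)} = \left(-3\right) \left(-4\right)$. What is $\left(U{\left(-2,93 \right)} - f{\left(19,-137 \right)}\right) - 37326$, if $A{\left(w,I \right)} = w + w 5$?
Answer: $- \frac{15833265}{424} \approx -37343.0$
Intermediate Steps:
$A{\left(w,I \right)} = 6 w$ ($A{\left(w,I \right)} = w + 5 w = 6 w$)
$f{\left(O,b \right)} = 12$
$U{\left(y,x \right)} = \frac{21 x}{8 \left(-51 + y\right)}$ ($U{\left(y,x \right)} = \frac{3 \frac{x + 6 x}{y - 51}}{8} = \frac{3 \frac{7 x}{-51 + y}}{8} = \frac{21 x}{8 \left(-51 + y\right)}$)
$\left(U{\left(-2,93 \right)} - f{\left(19,-137 \right)}\right) - 37326 = \left(\frac{21}{8} \cdot 93 \frac{1}{-51 - 2} - 12\right) - 37326 = \left(\frac{21}{8} \cdot 93 \frac{1}{-53} - 12\right) - 37326 = \left(\frac{21}{8} \cdot 93 \left(- \frac{1}{53}\right) - 12\right) - 37326 = \left(- \frac{1953}{424} - 12\right) - 37326 = - \frac{7041}{424} - 37326 = - \frac{15833265}{424}$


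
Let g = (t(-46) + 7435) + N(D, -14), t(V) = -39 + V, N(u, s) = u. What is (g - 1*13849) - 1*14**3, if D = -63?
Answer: -9306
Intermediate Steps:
g = 7287 (g = ((-39 - 46) + 7435) - 63 = (-85 + 7435) - 63 = 7350 - 63 = 7287)
(g - 1*13849) - 1*14**3 = (7287 - 1*13849) - 1*14**3 = (7287 - 13849) - 1*2744 = -6562 - 2744 = -9306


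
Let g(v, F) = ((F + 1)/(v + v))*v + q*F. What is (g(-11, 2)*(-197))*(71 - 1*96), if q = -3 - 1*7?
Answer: -182225/2 ≈ -91113.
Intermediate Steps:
q = -10 (q = -3 - 7 = -10)
g(v, F) = ½ - 19*F/2 (g(v, F) = ((F + 1)/(v + v))*v - 10*F = ((1 + F)/((2*v)))*v - 10*F = ((1 + F)*(1/(2*v)))*v - 10*F = ((1 + F)/(2*v))*v - 10*F = (½ + F/2) - 10*F = ½ - 19*F/2)
(g(-11, 2)*(-197))*(71 - 1*96) = ((½ - 19/2*2)*(-197))*(71 - 1*96) = ((½ - 19)*(-197))*(71 - 96) = -37/2*(-197)*(-25) = (7289/2)*(-25) = -182225/2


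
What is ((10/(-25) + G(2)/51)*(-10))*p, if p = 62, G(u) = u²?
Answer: 10168/51 ≈ 199.37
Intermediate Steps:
((10/(-25) + G(2)/51)*(-10))*p = ((10/(-25) + 2²/51)*(-10))*62 = ((10*(-1/25) + 4*(1/51))*(-10))*62 = ((-⅖ + 4/51)*(-10))*62 = -82/255*(-10)*62 = (164/51)*62 = 10168/51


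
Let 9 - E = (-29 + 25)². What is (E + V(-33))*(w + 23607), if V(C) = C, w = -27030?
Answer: 136920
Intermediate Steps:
E = -7 (E = 9 - (-29 + 25)² = 9 - 1*(-4)² = 9 - 1*16 = 9 - 16 = -7)
(E + V(-33))*(w + 23607) = (-7 - 33)*(-27030 + 23607) = -40*(-3423) = 136920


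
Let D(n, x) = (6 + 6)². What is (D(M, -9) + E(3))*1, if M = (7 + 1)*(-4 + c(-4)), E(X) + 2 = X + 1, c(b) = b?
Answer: 146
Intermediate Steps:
E(X) = -1 + X (E(X) = -2 + (X + 1) = -2 + (1 + X) = -1 + X)
M = -64 (M = (7 + 1)*(-4 - 4) = 8*(-8) = -64)
D(n, x) = 144 (D(n, x) = 12² = 144)
(D(M, -9) + E(3))*1 = (144 + (-1 + 3))*1 = (144 + 2)*1 = 146*1 = 146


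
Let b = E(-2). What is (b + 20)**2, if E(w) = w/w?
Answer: 441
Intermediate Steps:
E(w) = 1
b = 1
(b + 20)**2 = (1 + 20)**2 = 21**2 = 441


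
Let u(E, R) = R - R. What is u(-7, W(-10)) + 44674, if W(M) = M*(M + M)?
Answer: 44674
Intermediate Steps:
W(M) = 2*M² (W(M) = M*(2*M) = 2*M²)
u(E, R) = 0
u(-7, W(-10)) + 44674 = 0 + 44674 = 44674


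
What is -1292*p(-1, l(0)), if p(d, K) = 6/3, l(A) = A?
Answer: -2584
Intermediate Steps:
p(d, K) = 2 (p(d, K) = 6*(⅓) = 2)
-1292*p(-1, l(0)) = -1292*2 = -17*152 = -2584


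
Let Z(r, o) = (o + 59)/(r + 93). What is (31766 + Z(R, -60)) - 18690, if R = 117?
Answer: 2745959/210 ≈ 13076.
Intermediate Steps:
Z(r, o) = (59 + o)/(93 + r)
(31766 + Z(R, -60)) - 18690 = (31766 + (59 - 60)/(93 + 117)) - 18690 = (31766 - 1/210) - 18690 = 6670859/210 - 18690 = 2745959/210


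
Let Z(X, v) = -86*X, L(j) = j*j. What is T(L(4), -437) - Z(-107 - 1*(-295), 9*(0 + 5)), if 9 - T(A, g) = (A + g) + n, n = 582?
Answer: 16016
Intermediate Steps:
L(j) = j²
T(A, g) = -573 - A - g (T(A, g) = 9 - ((A + g) + 582) = 9 - (582 + A + g) = 9 + (-582 - A - g) = -573 - A - g)
T(L(4), -437) - Z(-107 - 1*(-295), 9*(0 + 5)) = (-573 - 1*4² - 1*(-437)) - (-86)*(-107 - 1*(-295)) = (-573 - 1*16 + 437) - (-86)*(-107 + 295) = (-573 - 16 + 437) - (-86)*188 = -152 - 1*(-16168) = -152 + 16168 = 16016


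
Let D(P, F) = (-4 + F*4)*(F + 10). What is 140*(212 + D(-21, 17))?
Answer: 271600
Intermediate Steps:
D(P, F) = (-4 + 4*F)*(10 + F)
140*(212 + D(-21, 17)) = 140*(212 + (-40 + 4*17² + 36*17)) = 140*(212 + (-40 + 4*289 + 612)) = 140*(212 + (-40 + 1156 + 612)) = 140*(212 + 1728) = 140*1940 = 271600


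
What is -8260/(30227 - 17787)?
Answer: -413/622 ≈ -0.66399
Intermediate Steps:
-8260/(30227 - 17787) = -8260/12440 = -8260*1/12440 = -413/622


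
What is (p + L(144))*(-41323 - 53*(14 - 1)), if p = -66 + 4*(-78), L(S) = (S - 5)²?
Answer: -795833316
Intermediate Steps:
L(S) = (-5 + S)²
p = -378 (p = -66 - 312 = -378)
(p + L(144))*(-41323 - 53*(14 - 1)) = (-378 + (-5 + 144)²)*(-41323 - 53*(14 - 1)) = (-378 + 139²)*(-41323 - 53*13) = (-378 + 19321)*(-41323 - 689) = 18943*(-42012) = -795833316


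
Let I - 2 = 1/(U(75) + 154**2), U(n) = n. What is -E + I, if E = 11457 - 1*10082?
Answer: -32665042/23791 ≈ -1373.0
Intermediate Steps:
I = 47583/23791 (I = 2 + 1/(75 + 154**2) = 2 + 1/(75 + 23716) = 2 + 1/23791 = 47583/23791 ≈ 2.0000)
E = 1375 (E = 11457 - 10082 = 1375)
-E + I = -1*1375 + 47583/23791 = -1375 + 47583/23791 = -32665042/23791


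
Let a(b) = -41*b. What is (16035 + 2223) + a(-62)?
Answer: 20800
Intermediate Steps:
(16035 + 2223) + a(-62) = (16035 + 2223) - 41*(-62) = 18258 + 2542 = 20800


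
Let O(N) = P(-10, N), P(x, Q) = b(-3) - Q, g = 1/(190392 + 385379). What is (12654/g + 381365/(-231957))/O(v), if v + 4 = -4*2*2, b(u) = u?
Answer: 1689993756238573/3943269 ≈ 4.2858e+8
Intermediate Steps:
g = 1/575771 ≈ 1.7368e-6
v = -20 (v = -4 - 4*2*2 = -4 - 8*2 = -4 - 16 = -20)
P(x, Q) = -3 - Q
O(N) = -3 - N
(12654/g + 381365/(-231957))/O(v) = (12654/(1/575771) + 381365/(-231957))/(-3 - 1*(-20)) = (12654*575771 + 381365*(-1/231957))/(-3 + 20) = (7285806234 - 381365/231957)/17 = (1689993756238573/231957)*(1/17) = 1689993756238573/3943269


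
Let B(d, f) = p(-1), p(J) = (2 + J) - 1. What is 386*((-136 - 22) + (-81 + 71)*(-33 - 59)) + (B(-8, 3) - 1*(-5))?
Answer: 294137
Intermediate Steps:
p(J) = 1 + J
B(d, f) = 0 (B(d, f) = 1 - 1 = 0)
386*((-136 - 22) + (-81 + 71)*(-33 - 59)) + (B(-8, 3) - 1*(-5)) = 386*((-136 - 22) + (-81 + 71)*(-33 - 59)) + (0 - 1*(-5)) = 386*(-158 - 10*(-92)) + (0 + 5) = 386*(-158 + 920) + 5 = 386*762 + 5 = 294132 + 5 = 294137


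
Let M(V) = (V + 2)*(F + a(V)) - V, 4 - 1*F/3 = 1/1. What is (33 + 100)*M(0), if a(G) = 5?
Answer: 3724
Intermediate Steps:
F = 9 (F = 12 - 3/1 = 12 - 3*1 = 12 - 3 = 9)
M(V) = 28 + 13*V (M(V) = (V + 2)*(9 + 5) - V = (2 + V)*14 - V = (28 + 14*V) - V = 28 + 13*V)
(33 + 100)*M(0) = (33 + 100)*(28 + 13*0) = 133*(28 + 0) = 133*28 = 3724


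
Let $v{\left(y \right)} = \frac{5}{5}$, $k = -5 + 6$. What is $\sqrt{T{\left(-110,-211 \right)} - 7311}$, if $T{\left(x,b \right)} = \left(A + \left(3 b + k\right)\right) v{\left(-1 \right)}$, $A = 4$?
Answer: $i \sqrt{7939} \approx 89.101 i$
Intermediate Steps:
$k = 1$
$v{\left(y \right)} = 1$ ($v{\left(y \right)} = 5 \cdot \frac{1}{5} = 1$)
$T{\left(x,b \right)} = 5 + 3 b$ ($T{\left(x,b \right)} = \left(4 + \left(3 b + 1\right)\right) 1 = \left(4 + \left(1 + 3 b\right)\right) 1 = \left(5 + 3 b\right) 1 = 5 + 3 b$)
$\sqrt{T{\left(-110,-211 \right)} - 7311} = \sqrt{\left(5 + 3 \left(-211\right)\right) - 7311} = \sqrt{\left(5 - 633\right) - 7311} = \sqrt{-628 - 7311} = \sqrt{-7939} = i \sqrt{7939}$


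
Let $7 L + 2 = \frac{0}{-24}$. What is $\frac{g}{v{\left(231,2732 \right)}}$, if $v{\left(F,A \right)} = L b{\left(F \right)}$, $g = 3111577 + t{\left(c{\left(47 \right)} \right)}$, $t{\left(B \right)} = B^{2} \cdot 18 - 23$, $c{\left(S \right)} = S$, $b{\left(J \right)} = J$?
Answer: $- \frac{1575658}{33} \approx -47747.0$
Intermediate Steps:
$L = - \frac{2}{7}$ ($L = - \frac{2}{7} + \frac{0 \frac{1}{-24}}{7} = - \frac{2}{7} + \frac{0 \left(- \frac{1}{24}\right)}{7} = - \frac{2}{7} + \frac{1}{7} \cdot 0 = - \frac{2}{7} + 0 = - \frac{2}{7} \approx -0.28571$)
$t{\left(B \right)} = -23 + 18 B^{2}$ ($t{\left(B \right)} = 18 B^{2} - 23 = -23 + 18 B^{2}$)
$g = 3151316$ ($g = 3111577 - \left(23 - 18 \cdot 47^{2}\right) = 3111577 + \left(-23 + 18 \cdot 2209\right) = 3111577 + \left(-23 + 39762\right) = 3111577 + 39739 = 3151316$)
$v{\left(F,A \right)} = - \frac{2 F}{7}$
$\frac{g}{v{\left(231,2732 \right)}} = \frac{3151316}{\left(- \frac{2}{7}\right) 231} = \frac{3151316}{-66} = 3151316 \left(- \frac{1}{66}\right) = - \frac{1575658}{33}$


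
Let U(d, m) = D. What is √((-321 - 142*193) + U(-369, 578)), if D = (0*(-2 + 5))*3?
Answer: I*√27727 ≈ 166.51*I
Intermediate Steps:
D = 0 (D = (0*3)*3 = 0*3 = 0)
U(d, m) = 0
√((-321 - 142*193) + U(-369, 578)) = √((-321 - 142*193) + 0) = √((-321 - 27406) + 0) = √(-27727 + 0) = √(-27727) = I*√27727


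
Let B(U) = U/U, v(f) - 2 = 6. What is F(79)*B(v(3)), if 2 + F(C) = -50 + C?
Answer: 27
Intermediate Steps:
v(f) = 8 (v(f) = 2 + 6 = 8)
B(U) = 1
F(C) = -52 + C (F(C) = -2 + (-50 + C) = -52 + C)
F(79)*B(v(3)) = (-52 + 79)*1 = 27*1 = 27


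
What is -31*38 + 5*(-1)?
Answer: -1183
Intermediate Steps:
-31*38 + 5*(-1) = -1178 - 5 = -1183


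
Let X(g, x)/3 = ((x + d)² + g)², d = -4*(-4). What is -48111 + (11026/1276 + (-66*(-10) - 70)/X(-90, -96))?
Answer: -91644632751377/1905200385 ≈ -48102.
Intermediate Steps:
d = 16
X(g, x) = 3*(g + (16 + x)²)² (X(g, x) = 3*((x + 16)² + g)² = 3*((16 + x)² + g)² = 3*(g + (16 + x)²)²)
-48111 + (11026/1276 + (-66*(-10) - 70)/X(-90, -96)) = -48111 + (11026/1276 + (-66*(-10) - 70)/((3*(-90 + (16 - 96)²)²))) = -48111 + (11026*(1/1276) + (660 - 70)/((3*(-90 + (-80)²)²))) = -48111 + (5513/638 + 590/((3*(-90 + 6400)²))) = -48111 + (5513/638 + 590/((3*6310²))) = -48111 + (5513/638 + 590/((3*39816100))) = -48111 + (5513/638 + 590/119448300) = -48111 + (5513/638 + 590*(1/119448300)) = -48111 + (5513/638 + 59/11944830) = -48111 + 16462971358/1905200385 = -91644632751377/1905200385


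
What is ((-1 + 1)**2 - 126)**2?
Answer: 15876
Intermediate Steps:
((-1 + 1)**2 - 126)**2 = (0**2 - 126)**2 = (0 - 126)**2 = (-126)**2 = 15876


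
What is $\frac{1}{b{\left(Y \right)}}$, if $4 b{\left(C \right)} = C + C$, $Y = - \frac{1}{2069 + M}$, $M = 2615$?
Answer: $-9368$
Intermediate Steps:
$Y = - \frac{1}{4684}$ ($Y = - \frac{1}{2069 + 2615} = - \frac{1}{4684} \approx -0.00021349$)
$b{\left(C \right)} = \frac{C}{2}$ ($b{\left(C \right)} = \frac{C + C}{4} = \frac{2 C}{4} = \frac{C}{2}$)
$\frac{1}{b{\left(Y \right)}} = \frac{1}{\frac{1}{2} \left(- \frac{1}{4684}\right)} = \frac{1}{- \frac{1}{9368}} = -9368$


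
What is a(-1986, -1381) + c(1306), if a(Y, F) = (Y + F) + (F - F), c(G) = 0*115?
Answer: -3367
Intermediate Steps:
c(G) = 0
a(Y, F) = F + Y (a(Y, F) = (F + Y) + 0 = F + Y)
a(-1986, -1381) + c(1306) = (-1381 - 1986) + 0 = -3367 + 0 = -3367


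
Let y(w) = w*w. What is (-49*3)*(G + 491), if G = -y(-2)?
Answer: -71589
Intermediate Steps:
y(w) = w**2
G = -4 (G = -1*(-2)**2 = -1*4 = -4)
(-49*3)*(G + 491) = (-49*3)*(-4 + 491) = -147*487 = -71589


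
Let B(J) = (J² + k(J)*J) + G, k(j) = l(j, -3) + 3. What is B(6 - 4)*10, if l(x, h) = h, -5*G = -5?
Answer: 50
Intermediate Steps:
G = 1 (G = -⅕*(-5) = 1)
k(j) = 0 (k(j) = -3 + 3 = 0)
B(J) = 1 + J² (B(J) = (J² + 0*J) + 1 = (J² + 0) + 1 = J² + 1 = 1 + J²)
B(6 - 4)*10 = (1 + (6 - 4)²)*10 = (1 + 2²)*10 = (1 + 4)*10 = 5*10 = 50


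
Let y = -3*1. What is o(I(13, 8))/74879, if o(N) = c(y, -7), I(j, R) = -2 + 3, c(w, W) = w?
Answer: -3/74879 ≈ -4.0065e-5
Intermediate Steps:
y = -3
I(j, R) = 1
o(N) = -3
o(I(13, 8))/74879 = -3/74879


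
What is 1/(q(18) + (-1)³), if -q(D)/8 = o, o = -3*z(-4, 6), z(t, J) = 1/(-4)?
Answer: -⅐ ≈ -0.14286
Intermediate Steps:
z(t, J) = -¼
o = ¾ (o = -3*(-¼) = ¾ ≈ 0.75000)
q(D) = -6 (q(D) = -8*¾ = -6)
1/(q(18) + (-1)³) = 1/(-6 + (-1)³) = 1/(-6 - 1) = 1/(-7) = -⅐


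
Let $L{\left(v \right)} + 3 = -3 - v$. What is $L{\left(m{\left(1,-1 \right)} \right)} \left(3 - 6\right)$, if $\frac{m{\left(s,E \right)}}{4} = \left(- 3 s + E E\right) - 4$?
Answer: $-54$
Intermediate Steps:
$m{\left(s,E \right)} = -16 - 12 s + 4 E^{2}$ ($m{\left(s,E \right)} = 4 \left(\left(- 3 s + E E\right) - 4\right) = 4 \left(\left(- 3 s + E^{2}\right) - 4\right) = 4 \left(\left(E^{2} - 3 s\right) - 4\right) = 4 \left(-4 + E^{2} - 3 s\right) = -16 - 12 s + 4 E^{2}$)
$L{\left(v \right)} = -6 - v$ ($L{\left(v \right)} = -3 - \left(3 + v\right) = -6 - v$)
$L{\left(m{\left(1,-1 \right)} \right)} \left(3 - 6\right) = \left(-6 - \left(-16 - 12 + 4 \left(-1\right)^{2}\right)\right) \left(3 - 6\right) = \left(-6 - \left(-16 - 12 + 4 \cdot 1\right)\right) \left(-3\right) = \left(-6 - \left(-16 - 12 + 4\right)\right) \left(-3\right) = \left(-6 - -24\right) \left(-3\right) = \left(-6 + 24\right) \left(-3\right) = 18 \left(-3\right) = -54$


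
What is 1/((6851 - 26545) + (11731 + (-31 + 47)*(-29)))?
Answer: -1/8427 ≈ -0.00011867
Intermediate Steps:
1/((6851 - 26545) + (11731 + (-31 + 47)*(-29))) = 1/(-19694 + (11731 + 16*(-29))) = 1/(-19694 + (11731 - 464)) = 1/(-19694 + 11267) = 1/(-8427) = -1/8427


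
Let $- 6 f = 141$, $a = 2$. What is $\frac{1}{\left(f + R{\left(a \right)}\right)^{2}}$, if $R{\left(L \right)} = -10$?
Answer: $\frac{4}{4489} \approx 0.00089107$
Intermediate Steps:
$f = - \frac{47}{2}$ ($f = \left(- \frac{1}{6}\right) 141 = - \frac{47}{2} \approx -23.5$)
$\frac{1}{\left(f + R{\left(a \right)}\right)^{2}} = \frac{1}{\left(- \frac{47}{2} - 10\right)^{2}} = \frac{1}{\left(- \frac{67}{2}\right)^{2}} = \frac{1}{\frac{4489}{4}} = \frac{4}{4489}$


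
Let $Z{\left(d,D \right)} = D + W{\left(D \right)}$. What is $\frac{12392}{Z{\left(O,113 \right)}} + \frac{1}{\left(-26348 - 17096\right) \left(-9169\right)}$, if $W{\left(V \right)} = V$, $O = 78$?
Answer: $\frac{2468102471169}{45012198068} \approx 54.832$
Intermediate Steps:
$Z{\left(d,D \right)} = 2 D$ ($Z{\left(d,D \right)} = D + D = 2 D$)
$\frac{12392}{Z{\left(O,113 \right)}} + \frac{1}{\left(-26348 - 17096\right) \left(-9169\right)} = \frac{12392}{2 \cdot 113} + \frac{1}{\left(-26348 - 17096\right) \left(-9169\right)} = \frac{12392}{226} + \frac{1}{-43444} \left(- \frac{1}{9169}\right) = 12392 \cdot \frac{1}{226} - - \frac{1}{398338036} = \frac{6196}{113} + \frac{1}{398338036} = \frac{2468102471169}{45012198068}$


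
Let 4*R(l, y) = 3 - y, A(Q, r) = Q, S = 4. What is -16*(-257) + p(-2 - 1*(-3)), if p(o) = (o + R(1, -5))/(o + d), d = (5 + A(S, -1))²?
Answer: 337187/82 ≈ 4112.0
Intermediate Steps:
d = 81 (d = (5 + 4)² = 9² = 81)
R(l, y) = ¾ - y/4 (R(l, y) = (3 - y)/4 = ¾ - y/4)
p(o) = (2 + o)/(81 + o) (p(o) = (o + (¾ - ¼*(-5)))/(o + 81) = (o + (¾ + 5/4))/(81 + o) = (o + 2)/(81 + o) = (2 + o)/(81 + o))
-16*(-257) + p(-2 - 1*(-3)) = -16*(-257) + (2 + (-2 - 1*(-3)))/(81 + (-2 - 1*(-3))) = 4112 + (2 + (-2 + 3))/(81 + (-2 + 3)) = 4112 + (2 + 1)/(81 + 1) = 4112 + 3/82 = 337187/82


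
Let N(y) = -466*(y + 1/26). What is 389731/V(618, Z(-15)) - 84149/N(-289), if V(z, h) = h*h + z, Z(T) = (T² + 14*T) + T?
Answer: 681559364633/1081826922 ≈ 630.01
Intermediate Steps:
N(y) = -233/13 - 466*y (N(y) = -466*(y + 1/26) = -466*(1/26 + y) = -233/13 - 466*y)
Z(T) = T² + 15*T
V(z, h) = z + h² (V(z, h) = h² + z = z + h²)
389731/V(618, Z(-15)) - 84149/N(-289) = 389731/(618 + (-15*(15 - 15))²) - 84149/(-233/13 - 466*(-289)) = 389731/(618 + (-15*0)²) - 84149/(-233/13 + 134674) = 389731/(618 + 0²) - 84149/1750529/13 = 389731/(618 + 0) - 84149*13/1750529 = 389731/618 - 1093937/1750529 = 681559364633/1081826922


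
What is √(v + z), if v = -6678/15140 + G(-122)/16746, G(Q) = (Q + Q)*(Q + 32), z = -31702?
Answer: I*√14150968730917992430/21127870 ≈ 178.05*I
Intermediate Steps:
G(Q) = 2*Q*(32 + Q) (G(Q) = (2*Q)*(32 + Q) = 2*Q*(32 + Q))
v = 18387051/21127870 (v = -6678/15140 + (2*(-122)*(32 - 122))/16746 = -6678*1/15140 + (2*(-122)*(-90))*(1/16746) = -3339/7570 + 21960*(1/16746) = -3339/7570 + 3660/2791 = 18387051/21127870 ≈ 0.87027)
√(v + z) = √(18387051/21127870 - 31702) = √(-669777347689/21127870) = I*√14150968730917992430/21127870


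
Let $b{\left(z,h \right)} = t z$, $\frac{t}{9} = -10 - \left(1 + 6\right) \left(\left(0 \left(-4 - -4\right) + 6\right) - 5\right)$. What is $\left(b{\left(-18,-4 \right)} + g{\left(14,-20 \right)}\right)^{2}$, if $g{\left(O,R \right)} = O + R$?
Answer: $7551504$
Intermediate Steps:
$t = -153$ ($t = 9 \left(-10 - \left(1 + 6\right) \left(\left(0 \left(-4 - -4\right) + 6\right) - 5\right)\right) = 9 \left(-10 - 7 \left(\left(0 \left(-4 + 4\right) + 6\right) - 5\right)\right) = 9 \left(-10 - 7 \left(\left(0 \cdot 0 + 6\right) - 5\right)\right) = 9 \left(-10 - 7 \left(\left(0 + 6\right) - 5\right)\right) = 9 \left(-10 - 7 \left(6 - 5\right)\right) = 9 \left(-10 - 7 \cdot 1\right) = 9 \left(-10 - 7\right) = 9 \left(-17\right) = -153$)
$b{\left(z,h \right)} = - 153 z$
$\left(b{\left(-18,-4 \right)} + g{\left(14,-20 \right)}\right)^{2} = \left(\left(-153\right) \left(-18\right) + \left(14 - 20\right)\right)^{2} = \left(2754 - 6\right)^{2} = 2748^{2} = 7551504$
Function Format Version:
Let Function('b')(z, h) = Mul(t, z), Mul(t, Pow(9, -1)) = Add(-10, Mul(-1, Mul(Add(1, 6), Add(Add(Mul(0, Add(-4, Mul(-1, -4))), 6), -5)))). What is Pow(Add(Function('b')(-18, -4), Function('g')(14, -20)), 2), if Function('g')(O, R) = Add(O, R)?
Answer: 7551504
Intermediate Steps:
t = -153 (t = Mul(9, Add(-10, Mul(-1, Mul(Add(1, 6), Add(Add(Mul(0, Add(-4, Mul(-1, -4))), 6), -5))))) = Mul(9, Add(-10, Mul(-1, Mul(7, Add(Add(Mul(0, Add(-4, 4)), 6), -5))))) = Mul(9, Add(-10, Mul(-1, Mul(7, Add(Add(Mul(0, 0), 6), -5))))) = Mul(9, Add(-10, Mul(-1, Mul(7, Add(Add(0, 6), -5))))) = Mul(9, Add(-10, Mul(-1, Mul(7, Add(6, -5))))) = Mul(9, Add(-10, Mul(-1, Mul(7, 1)))) = Mul(9, Add(-10, Mul(-1, 7))) = Mul(9, Add(-10, -7)) = Mul(9, -17) = -153)
Function('b')(z, h) = Mul(-153, z)
Pow(Add(Function('b')(-18, -4), Function('g')(14, -20)), 2) = Pow(Add(Mul(-153, -18), Add(14, -20)), 2) = Pow(Add(2754, -6), 2) = Pow(2748, 2) = 7551504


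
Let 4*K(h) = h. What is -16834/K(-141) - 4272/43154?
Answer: 1452607696/3042357 ≈ 477.46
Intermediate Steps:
K(h) = h/4
-16834/K(-141) - 4272/43154 = -16834/((¼)*(-141)) - 4272/43154 = -16834/(-141/4) - 4272*1/43154 = -16834*(-4/141) - 2136/21577 = 67336/141 - 2136/21577 = 1452607696/3042357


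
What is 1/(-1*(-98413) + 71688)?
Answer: 1/170101 ≈ 5.8789e-6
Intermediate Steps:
1/(-1*(-98413) + 71688) = 1/(98413 + 71688) = 1/170101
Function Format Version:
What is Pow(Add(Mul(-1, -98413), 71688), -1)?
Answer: Rational(1, 170101) ≈ 5.8789e-6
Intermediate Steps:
Pow(Add(Mul(-1, -98413), 71688), -1) = Pow(Add(98413, 71688), -1) = Pow(170101, -1) = Rational(1, 170101)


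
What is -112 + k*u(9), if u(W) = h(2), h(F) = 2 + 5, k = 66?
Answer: 350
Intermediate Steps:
h(F) = 7
u(W) = 7
-112 + k*u(9) = -112 + 66*7 = -112 + 462 = 350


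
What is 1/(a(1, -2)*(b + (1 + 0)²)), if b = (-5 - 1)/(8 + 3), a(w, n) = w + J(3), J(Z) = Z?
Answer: 11/20 ≈ 0.55000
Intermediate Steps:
a(w, n) = 3 + w (a(w, n) = w + 3 = 3 + w)
b = -6/11 ≈ -0.54545
1/(a(1, -2)*(b + (1 + 0)²)) = 1/((3 + 1)*(-6/11 + (1 + 0)²)) = 1/(4*(-6/11 + 1²)) = 1/(4*(-6/11 + 1)) = 1/(4*(5/11)) = 1/(20/11) = 11/20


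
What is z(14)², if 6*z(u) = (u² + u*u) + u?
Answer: 41209/9 ≈ 4578.8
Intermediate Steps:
z(u) = u²/3 + u/6 (z(u) = ((u² + u*u) + u)/6 = ((u² + u²) + u)/6 = (2*u² + u)/6 = (u + 2*u²)/6 = u²/3 + u/6)
z(14)² = ((⅙)*14*(1 + 2*14))² = ((⅙)*14*(1 + 28))² = ((⅙)*14*29)² = (203/3)² = 41209/9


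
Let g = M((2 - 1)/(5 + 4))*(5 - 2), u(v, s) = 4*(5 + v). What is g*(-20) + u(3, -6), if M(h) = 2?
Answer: -88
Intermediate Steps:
u(v, s) = 20 + 4*v
g = 6 (g = 2*(5 - 2) = 2*3 = 6)
g*(-20) + u(3, -6) = 6*(-20) + (20 + 4*3) = -120 + (20 + 12) = -120 + 32 = -88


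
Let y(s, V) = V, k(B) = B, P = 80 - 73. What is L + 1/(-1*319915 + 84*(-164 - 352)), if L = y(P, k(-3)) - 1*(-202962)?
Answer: 73726683380/363259 ≈ 2.0296e+5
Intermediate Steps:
P = 7
L = 202959 (L = -3 - 1*(-202962) = -3 + 202962 = 202959)
L + 1/(-1*319915 + 84*(-164 - 352)) = 202959 + 1/(-1*319915 + 84*(-164 - 352)) = 202959 + 1/(-319915 + 84*(-516)) = 202959 + 1/(-319915 - 43344) = 202959 + 1/(-363259) = 202959 - 1/363259 = 73726683380/363259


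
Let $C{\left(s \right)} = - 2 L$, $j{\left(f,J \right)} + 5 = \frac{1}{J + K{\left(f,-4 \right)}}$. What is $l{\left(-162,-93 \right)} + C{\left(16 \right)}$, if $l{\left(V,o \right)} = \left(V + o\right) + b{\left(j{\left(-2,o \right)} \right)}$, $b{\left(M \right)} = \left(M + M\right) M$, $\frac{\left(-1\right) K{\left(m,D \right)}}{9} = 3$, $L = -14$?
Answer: $- \frac{1273199}{7200} \approx -176.83$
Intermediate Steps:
$K{\left(m,D \right)} = -27$ ($K{\left(m,D \right)} = \left(-9\right) 3 = -27$)
$j{\left(f,J \right)} = -5 + \frac{1}{-27 + J}$ ($j{\left(f,J \right)} = -5 + \frac{1}{J - 27} = -5 + \frac{1}{-27 + J}$)
$b{\left(M \right)} = 2 M^{2}$ ($b{\left(M \right)} = 2 M M = 2 M^{2}$)
$l{\left(V,o \right)} = V + o + \frac{2 \left(136 - 5 o\right)^{2}}{\left(-27 + o\right)^{2}}$ ($l{\left(V,o \right)} = \left(V + o\right) + 2 \left(\frac{136 - 5 o}{-27 + o}\right)^{2} = \left(V + o\right) + 2 \frac{\left(136 - 5 o\right)^{2}}{\left(-27 + o\right)^{2}} = \left(V + o\right) + \frac{2 \left(136 - 5 o\right)^{2}}{\left(-27 + o\right)^{2}} = V + o + \frac{2 \left(136 - 5 o\right)^{2}}{\left(-27 + o\right)^{2}}$)
$C{\left(s \right)} = 28$ ($C{\left(s \right)} = \left(-2\right) \left(-14\right) = 28$)
$l{\left(-162,-93 \right)} + C{\left(16 \right)} = \left(-162 - 93 + \frac{2 \left(-136 + 5 \left(-93\right)\right)^{2}}{\left(-27 - 93\right)^{2}}\right) + 28 = \left(-162 - 93 + \frac{2 \left(-136 - 465\right)^{2}}{14400}\right) + 28 = \left(-162 - 93 + 2 \left(-601\right)^{2} \cdot \frac{1}{14400}\right) + 28 = \left(-162 - 93 + 2 \cdot 361201 \cdot \frac{1}{14400}\right) + 28 = \left(-162 - 93 + \frac{361201}{7200}\right) + 28 = - \frac{1474799}{7200} + 28 = - \frac{1273199}{7200}$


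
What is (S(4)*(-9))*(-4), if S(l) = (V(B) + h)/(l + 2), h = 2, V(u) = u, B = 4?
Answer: 36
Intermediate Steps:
S(l) = 6/(2 + l) (S(l) = (4 + 2)/(l + 2) = 6/(2 + l))
(S(4)*(-9))*(-4) = ((6/(2 + 4))*(-9))*(-4) = ((6/6)*(-9))*(-4) = ((6*(⅙))*(-9))*(-4) = (1*(-9))*(-4) = -9*(-4) = 36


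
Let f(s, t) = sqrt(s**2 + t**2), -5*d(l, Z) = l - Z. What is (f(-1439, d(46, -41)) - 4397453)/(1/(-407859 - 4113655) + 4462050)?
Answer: -19883145303842/20175221543699 + 4521514*sqrt(51775594)/100876107718495 ≈ -0.98520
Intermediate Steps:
d(l, Z) = -l/5 + Z/5 (d(l, Z) = -(l - Z)/5 = -l/5 + Z/5)
(f(-1439, d(46, -41)) - 4397453)/(1/(-407859 - 4113655) + 4462050) = (sqrt((-1439)**2 + (-1/5*46 + (1/5)*(-41))**2) - 4397453)/(1/(-407859 - 4113655) + 4462050) = (sqrt(2070721 + (-46/5 - 41/5)**2) - 4397453)/(1/(-4521514) + 4462050) = (sqrt(2070721 + (-87/5)**2) - 4397453)/(-1/4521514 + 4462050) = (sqrt(2070721 + 7569/25) - 4397453)/(20175221543699/4521514) = (sqrt(51775594/25) - 4397453)*(4521514/20175221543699) = (sqrt(51775594)/5 - 4397453)*(4521514/20175221543699) = (-4397453 + sqrt(51775594)/5)*(4521514/20175221543699) = -19883145303842/20175221543699 + 4521514*sqrt(51775594)/100876107718495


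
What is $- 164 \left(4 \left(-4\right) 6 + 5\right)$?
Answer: $14924$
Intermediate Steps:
$- 164 \left(4 \left(-4\right) 6 + 5\right) = - 164 \left(\left(-16\right) 6 + 5\right) = - 164 \left(-96 + 5\right) = \left(-164\right) \left(-91\right) = 14924$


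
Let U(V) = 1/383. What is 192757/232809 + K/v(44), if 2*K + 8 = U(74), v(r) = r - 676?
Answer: 94029070751/112705630608 ≈ 0.83429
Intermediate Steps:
U(V) = 1/383
v(r) = -676 + r
K = -3063/766 (K = -4 + (1/2)*(1/383) = -4 + 1/766 = -3063/766 ≈ -3.9987)
192757/232809 + K/v(44) = 192757/232809 - 3063/(766*(-676 + 44)) = 192757*(1/232809) - 3063/766/(-632) = 192757/232809 - 3063/766*(-1/632) = 192757/232809 + 3063/484112 = 94029070751/112705630608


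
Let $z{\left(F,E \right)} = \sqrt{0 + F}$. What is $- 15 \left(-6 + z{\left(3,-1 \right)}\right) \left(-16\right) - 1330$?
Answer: $-2770 + 240 \sqrt{3} \approx -2354.3$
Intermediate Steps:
$z{\left(F,E \right)} = \sqrt{F}$
$- 15 \left(-6 + z{\left(3,-1 \right)}\right) \left(-16\right) - 1330 = - 15 \left(-6 + \sqrt{3}\right) \left(-16\right) - 1330 = \left(90 - 15 \sqrt{3}\right) \left(-16\right) - 1330 = \left(-1440 + 240 \sqrt{3}\right) - 1330 = -2770 + 240 \sqrt{3}$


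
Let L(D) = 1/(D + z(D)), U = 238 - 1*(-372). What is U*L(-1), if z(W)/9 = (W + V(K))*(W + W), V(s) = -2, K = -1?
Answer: 610/53 ≈ 11.509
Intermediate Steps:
U = 610 (U = 238 + 372 = 610)
z(W) = 18*W*(-2 + W) (z(W) = 9*((W - 2)*(W + W)) = 9*((-2 + W)*(2*W)) = 9*(2*W*(-2 + W)) = 18*W*(-2 + W))
L(D) = 1/(D + 18*D*(-2 + D))
U*L(-1) = 610*(1/((-1)*(-35 + 18*(-1)))) = 610*(-1/(-35 - 18)) = 610*(-1/(-53)) = 610*(-1*(-1/53)) = 610*(1/53) = 610/53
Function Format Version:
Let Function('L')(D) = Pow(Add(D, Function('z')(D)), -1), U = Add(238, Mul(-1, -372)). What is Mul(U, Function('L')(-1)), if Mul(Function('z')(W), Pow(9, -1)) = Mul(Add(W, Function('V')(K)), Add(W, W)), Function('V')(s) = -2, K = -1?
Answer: Rational(610, 53) ≈ 11.509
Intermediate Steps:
U = 610 (U = Add(238, 372) = 610)
Function('z')(W) = Mul(18, W, Add(-2, W)) (Function('z')(W) = Mul(9, Mul(Add(W, -2), Add(W, W))) = Mul(9, Mul(Add(-2, W), Mul(2, W))) = Mul(9, Mul(2, W, Add(-2, W))) = Mul(18, W, Add(-2, W)))
Function('L')(D) = Pow(Add(D, Mul(18, D, Add(-2, D))), -1)
Mul(U, Function('L')(-1)) = Mul(610, Mul(Pow(-1, -1), Pow(Add(-35, Mul(18, -1)), -1))) = Mul(610, Mul(-1, Pow(Add(-35, -18), -1))) = Mul(610, Mul(-1, Pow(-53, -1))) = Mul(610, Mul(-1, Rational(-1, 53))) = Mul(610, Rational(1, 53)) = Rational(610, 53)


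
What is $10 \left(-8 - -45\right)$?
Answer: $370$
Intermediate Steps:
$10 \left(-8 - -45\right) = 10 \left(-8 + 45\right) = 10 \cdot 37 = 370$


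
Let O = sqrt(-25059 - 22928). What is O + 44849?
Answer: 44849 + I*sqrt(47987) ≈ 44849.0 + 219.06*I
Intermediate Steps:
O = I*sqrt(47987) (O = sqrt(-47987) = I*sqrt(47987) ≈ 219.06*I)
O + 44849 = I*sqrt(47987) + 44849 = 44849 + I*sqrt(47987)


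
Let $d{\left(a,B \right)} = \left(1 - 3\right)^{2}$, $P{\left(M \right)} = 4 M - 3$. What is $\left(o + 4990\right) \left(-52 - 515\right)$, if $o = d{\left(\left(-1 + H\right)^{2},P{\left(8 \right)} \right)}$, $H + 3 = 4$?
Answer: $-2831598$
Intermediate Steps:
$P{\left(M \right)} = -3 + 4 M$
$H = 1$ ($H = -3 + 4 = 1$)
$d{\left(a,B \right)} = 4$ ($d{\left(a,B \right)} = \left(-2\right)^{2} = 4$)
$o = 4$
$\left(o + 4990\right) \left(-52 - 515\right) = \left(4 + 4990\right) \left(-52 - 515\right) = 4994 \left(-567\right) = -2831598$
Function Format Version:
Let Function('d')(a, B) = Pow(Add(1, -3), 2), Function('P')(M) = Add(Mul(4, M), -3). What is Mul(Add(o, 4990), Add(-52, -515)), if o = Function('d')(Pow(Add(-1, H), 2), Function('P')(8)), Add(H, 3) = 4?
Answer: -2831598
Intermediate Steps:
Function('P')(M) = Add(-3, Mul(4, M))
H = 1 (H = Add(-3, 4) = 1)
Function('d')(a, B) = 4 (Function('d')(a, B) = Pow(-2, 2) = 4)
o = 4
Mul(Add(o, 4990), Add(-52, -515)) = Mul(Add(4, 4990), Add(-52, -515)) = Mul(4994, -567) = -2831598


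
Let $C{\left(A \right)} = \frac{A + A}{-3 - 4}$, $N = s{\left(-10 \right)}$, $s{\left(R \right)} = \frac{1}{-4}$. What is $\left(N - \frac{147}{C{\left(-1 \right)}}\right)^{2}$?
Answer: $\frac{4239481}{16} \approx 2.6497 \cdot 10^{5}$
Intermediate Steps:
$s{\left(R \right)} = - \frac{1}{4}$
$N = - \frac{1}{4} \approx -0.25$
$C{\left(A \right)} = - \frac{2 A}{7}$ ($C{\left(A \right)} = \frac{2 A}{-7} = 2 A \left(- \frac{1}{7}\right) = - \frac{2 A}{7}$)
$\left(N - \frac{147}{C{\left(-1 \right)}}\right)^{2} = \left(- \frac{1}{4} - \frac{147}{\left(- \frac{2}{7}\right) \left(-1\right)}\right)^{2} = \left(- \frac{1}{4} - \frac{147}{\frac{2}{7}}\right)^{2} = \left(- \frac{1}{4} - \frac{1029}{2}\right)^{2} = \left(- \frac{2059}{4}\right)^{2} = \frac{4239481}{16}$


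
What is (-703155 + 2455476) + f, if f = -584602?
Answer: 1167719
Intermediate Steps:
(-703155 + 2455476) + f = (-703155 + 2455476) - 584602 = 1752321 - 584602 = 1167719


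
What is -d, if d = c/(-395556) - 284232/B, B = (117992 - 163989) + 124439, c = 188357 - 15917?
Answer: 8238894/2029579 ≈ 4.0594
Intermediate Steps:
c = 172440
B = 78442 (B = -45997 + 124439 = 78442)
d = -8238894/2029579 (d = 172440/(-395556) - 284232/78442 = 172440*(-1/395556) - 284232*1/78442 = -14370/32963 - 10932/3017 = -8238894/2029579 ≈ -4.0594)
-d = -1*(-8238894/2029579) = 8238894/2029579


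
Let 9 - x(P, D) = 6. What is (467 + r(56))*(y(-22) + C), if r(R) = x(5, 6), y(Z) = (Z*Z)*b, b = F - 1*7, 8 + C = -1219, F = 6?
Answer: -804170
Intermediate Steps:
C = -1227 (C = -8 - 1219 = -1227)
b = -1 (b = 6 - 1*7 = 6 - 7 = -1)
y(Z) = -Z**2 (y(Z) = (Z*Z)*(-1) = Z**2*(-1) = -Z**2)
x(P, D) = 3 (x(P, D) = 9 - 1*6 = 9 - 6 = 3)
r(R) = 3
(467 + r(56))*(y(-22) + C) = (467 + 3)*(-1*(-22)**2 - 1227) = 470*(-1*484 - 1227) = 470*(-484 - 1227) = 470*(-1711) = -804170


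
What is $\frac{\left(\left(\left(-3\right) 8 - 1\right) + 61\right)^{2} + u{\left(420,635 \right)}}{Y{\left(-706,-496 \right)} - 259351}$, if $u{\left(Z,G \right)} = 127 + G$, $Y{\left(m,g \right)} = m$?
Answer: $- \frac{294}{37151} \approx -0.0079136$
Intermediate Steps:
$\frac{\left(\left(\left(-3\right) 8 - 1\right) + 61\right)^{2} + u{\left(420,635 \right)}}{Y{\left(-706,-496 \right)} - 259351} = \frac{\left(\left(\left(-3\right) 8 - 1\right) + 61\right)^{2} + \left(127 + 635\right)}{-706 - 259351} = \frac{\left(\left(-24 - 1\right) + 61\right)^{2} + 762}{-260057} = \left(\left(-25 + 61\right)^{2} + 762\right) \left(- \frac{1}{260057}\right) = \left(36^{2} + 762\right) \left(- \frac{1}{260057}\right) = \left(1296 + 762\right) \left(- \frac{1}{260057}\right) = 2058 \left(- \frac{1}{260057}\right) = - \frac{294}{37151}$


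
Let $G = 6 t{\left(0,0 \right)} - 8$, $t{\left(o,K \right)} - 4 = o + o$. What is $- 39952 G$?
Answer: $-639232$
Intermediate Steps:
$t{\left(o,K \right)} = 4 + 2 o$ ($t{\left(o,K \right)} = 4 + \left(o + o\right) = 4 + 2 o$)
$G = 16$ ($G = 6 \left(4 + 2 \cdot 0\right) - 8 = 6 \left(4 + 0\right) - 8 = 6 \cdot 4 - 8 = 24 - 8 = 16$)
$- 39952 G = \left(-39952\right) 16 = -639232$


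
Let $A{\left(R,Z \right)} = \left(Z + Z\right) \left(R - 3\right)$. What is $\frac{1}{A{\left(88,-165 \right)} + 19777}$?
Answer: $- \frac{1}{8273} \approx -0.00012088$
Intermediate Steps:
$A{\left(R,Z \right)} = 2 Z \left(-3 + R\right)$
$\frac{1}{A{\left(88,-165 \right)} + 19777} = \frac{1}{2 \left(-165\right) \left(-3 + 88\right) + 19777} = \frac{1}{2 \left(-165\right) 85 + 19777} = \frac{1}{-28050 + 19777} = \frac{1}{-8273} = - \frac{1}{8273}$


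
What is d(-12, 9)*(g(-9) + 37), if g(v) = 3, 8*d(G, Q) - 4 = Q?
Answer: 65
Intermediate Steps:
d(G, Q) = 1/2 + Q/8
d(-12, 9)*(g(-9) + 37) = (1/2 + (1/8)*9)*(3 + 37) = (1/2 + 9/8)*40 = (13/8)*40 = 65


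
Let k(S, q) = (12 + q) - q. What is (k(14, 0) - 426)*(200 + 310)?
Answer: -211140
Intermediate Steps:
k(S, q) = 12
(k(14, 0) - 426)*(200 + 310) = (12 - 426)*(200 + 310) = -414*510 = -211140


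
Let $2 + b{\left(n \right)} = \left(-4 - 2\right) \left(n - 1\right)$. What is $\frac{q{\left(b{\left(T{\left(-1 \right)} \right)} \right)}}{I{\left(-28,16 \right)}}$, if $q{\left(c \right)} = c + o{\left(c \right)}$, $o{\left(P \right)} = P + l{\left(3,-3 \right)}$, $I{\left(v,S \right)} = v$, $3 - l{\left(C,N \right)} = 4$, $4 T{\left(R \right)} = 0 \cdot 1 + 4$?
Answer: $\frac{5}{28} \approx 0.17857$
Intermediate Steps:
$T{\left(R \right)} = 1$ ($T{\left(R \right)} = \frac{0 \cdot 1 + 4}{4} = \frac{0 + 4}{4} = \frac{1}{4} \cdot 4 = 1$)
$l{\left(C,N \right)} = -1$ ($l{\left(C,N \right)} = 3 - 4 = -1$)
$o{\left(P \right)} = -1 + P$ ($o{\left(P \right)} = P - 1 = -1 + P$)
$b{\left(n \right)} = 4 - 6 n$ ($b{\left(n \right)} = -2 + \left(-4 - 2\right) \left(n - 1\right) = -2 - 6 \left(-1 + n\right) = -2 - \left(-6 + 6 n\right) = 4 - 6 n$)
$q{\left(c \right)} = -1 + 2 c$ ($q{\left(c \right)} = c + \left(-1 + c\right) = -1 + 2 c$)
$\frac{q{\left(b{\left(T{\left(-1 \right)} \right)} \right)}}{I{\left(-28,16 \right)}} = \frac{-1 + 2 \left(4 - 6\right)}{-28} = \left(-1 + 2 \left(4 - 6\right)\right) \left(- \frac{1}{28}\right) = \left(-1 + 2 \left(-2\right)\right) \left(- \frac{1}{28}\right) = \left(-1 - 4\right) \left(- \frac{1}{28}\right) = \left(-5\right) \left(- \frac{1}{28}\right) = \frac{5}{28}$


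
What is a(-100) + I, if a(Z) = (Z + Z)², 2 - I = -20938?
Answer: 60940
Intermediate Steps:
I = 20940 (I = 2 - 1*(-20938) = 2 + 20938 = 20940)
a(Z) = 4*Z² (a(Z) = (2*Z)² = 4*Z²)
a(-100) + I = 4*(-100)² + 20940 = 4*10000 + 20940 = 40000 + 20940 = 60940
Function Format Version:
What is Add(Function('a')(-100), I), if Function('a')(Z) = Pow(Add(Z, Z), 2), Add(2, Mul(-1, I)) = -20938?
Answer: 60940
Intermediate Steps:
I = 20940 (I = Add(2, Mul(-1, -20938)) = Add(2, 20938) = 20940)
Function('a')(Z) = Mul(4, Pow(Z, 2)) (Function('a')(Z) = Pow(Mul(2, Z), 2) = Mul(4, Pow(Z, 2)))
Add(Function('a')(-100), I) = Add(Mul(4, Pow(-100, 2)), 20940) = Add(Mul(4, 10000), 20940) = Add(40000, 20940) = 60940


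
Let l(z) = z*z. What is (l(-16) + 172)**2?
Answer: 183184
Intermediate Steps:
l(z) = z**2
(l(-16) + 172)**2 = ((-16)**2 + 172)**2 = (256 + 172)**2 = 428**2 = 183184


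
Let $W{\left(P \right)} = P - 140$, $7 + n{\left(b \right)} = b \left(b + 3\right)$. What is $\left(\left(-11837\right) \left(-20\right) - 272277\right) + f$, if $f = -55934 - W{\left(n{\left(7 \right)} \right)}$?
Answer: $-91394$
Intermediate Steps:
$n{\left(b \right)} = -7 + b \left(3 + b\right)$ ($n{\left(b \right)} = -7 + b \left(b + 3\right) = -7 + b \left(3 + b\right)$)
$W{\left(P \right)} = -140 + P$ ($W{\left(P \right)} = P - 140 = -140 + P$)
$f = -55857$ ($f = -55934 - \left(-140 + \left(-7 + 7^{2} + 3 \cdot 7\right)\right) = -55934 - \left(-140 + \left(-7 + 49 + 21\right)\right) = -55934 - \left(-140 + 63\right) = -55934 - -77 = -55934 + 77 = -55857$)
$\left(\left(-11837\right) \left(-20\right) - 272277\right) + f = \left(\left(-11837\right) \left(-20\right) - 272277\right) - 55857 = \left(236740 - 272277\right) - 55857 = -35537 - 55857 = -91394$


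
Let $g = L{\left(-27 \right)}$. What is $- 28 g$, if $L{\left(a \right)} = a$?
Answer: $756$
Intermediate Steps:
$g = -27$
$- 28 g = \left(-28\right) \left(-27\right) = 756$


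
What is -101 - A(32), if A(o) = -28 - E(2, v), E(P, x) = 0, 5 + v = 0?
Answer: -73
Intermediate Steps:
v = -5 (v = -5 + 0 = -5)
A(o) = -28 (A(o) = -28 - 1*0 = -28 + 0 = -28)
-101 - A(32) = -101 - 1*(-28) = -101 + 28 = -73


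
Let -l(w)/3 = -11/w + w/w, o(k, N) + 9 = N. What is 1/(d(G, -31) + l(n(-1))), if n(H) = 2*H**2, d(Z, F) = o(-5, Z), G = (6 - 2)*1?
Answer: 2/17 ≈ 0.11765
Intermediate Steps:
o(k, N) = -9 + N
G = 4 (G = 4*1 = 4)
d(Z, F) = -9 + Z
l(w) = -3 + 33/w (l(w) = -3*(-11/w + w/w) = -3*(-11/w + 1) = -3*(1 - 11/w) = -3 + 33/w)
1/(d(G, -31) + l(n(-1))) = 1/((-9 + 4) + (-3 + 33/((2*(-1)**2)))) = 1/(-5 + (-3 + 33/((2*1)))) = 1/(-5 + (-3 + 33/2)) = 1/(-5 + 27/2) = 1/(17/2) = 2/17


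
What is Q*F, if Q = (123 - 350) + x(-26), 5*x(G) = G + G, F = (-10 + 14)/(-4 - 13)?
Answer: 4748/85 ≈ 55.859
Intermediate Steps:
F = -4/17 (F = 4/(-17) = 4*(-1/17) = -4/17 ≈ -0.23529)
x(G) = 2*G/5 (x(G) = (G + G)/5 = (2*G)/5 = 2*G/5)
Q = -1187/5 (Q = (123 - 350) + (⅖)*(-26) = -227 - 52/5 = -1187/5 ≈ -237.40)
Q*F = -1187/5*(-4/17) = 4748/85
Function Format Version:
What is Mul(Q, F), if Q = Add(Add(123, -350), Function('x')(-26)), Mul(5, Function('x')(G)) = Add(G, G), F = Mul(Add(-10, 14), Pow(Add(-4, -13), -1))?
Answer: Rational(4748, 85) ≈ 55.859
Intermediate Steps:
F = Rational(-4, 17) (F = Mul(4, Pow(-17, -1)) = Mul(4, Rational(-1, 17)) = Rational(-4, 17) ≈ -0.23529)
Function('x')(G) = Mul(Rational(2, 5), G) (Function('x')(G) = Mul(Rational(1, 5), Add(G, G)) = Mul(Rational(1, 5), Mul(2, G)) = Mul(Rational(2, 5), G))
Q = Rational(-1187, 5) (Q = Add(Add(123, -350), Mul(Rational(2, 5), -26)) = Add(-227, Rational(-52, 5)) = Rational(-1187, 5) ≈ -237.40)
Mul(Q, F) = Mul(Rational(-1187, 5), Rational(-4, 17)) = Rational(4748, 85)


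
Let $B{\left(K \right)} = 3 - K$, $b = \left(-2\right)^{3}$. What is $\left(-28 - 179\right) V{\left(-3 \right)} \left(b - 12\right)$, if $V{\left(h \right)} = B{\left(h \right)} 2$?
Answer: $49680$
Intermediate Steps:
$b = -8$
$V{\left(h \right)} = 6 - 2 h$ ($V{\left(h \right)} = \left(3 - h\right) 2 = 6 - 2 h$)
$\left(-28 - 179\right) V{\left(-3 \right)} \left(b - 12\right) = \left(-28 - 179\right) \left(6 - -6\right) \left(-8 - 12\right) = - 207 \left(6 + 6\right) \left(-8 - 12\right) = - 207 \cdot 12 \left(-20\right) = \left(-207\right) \left(-240\right) = 49680$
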